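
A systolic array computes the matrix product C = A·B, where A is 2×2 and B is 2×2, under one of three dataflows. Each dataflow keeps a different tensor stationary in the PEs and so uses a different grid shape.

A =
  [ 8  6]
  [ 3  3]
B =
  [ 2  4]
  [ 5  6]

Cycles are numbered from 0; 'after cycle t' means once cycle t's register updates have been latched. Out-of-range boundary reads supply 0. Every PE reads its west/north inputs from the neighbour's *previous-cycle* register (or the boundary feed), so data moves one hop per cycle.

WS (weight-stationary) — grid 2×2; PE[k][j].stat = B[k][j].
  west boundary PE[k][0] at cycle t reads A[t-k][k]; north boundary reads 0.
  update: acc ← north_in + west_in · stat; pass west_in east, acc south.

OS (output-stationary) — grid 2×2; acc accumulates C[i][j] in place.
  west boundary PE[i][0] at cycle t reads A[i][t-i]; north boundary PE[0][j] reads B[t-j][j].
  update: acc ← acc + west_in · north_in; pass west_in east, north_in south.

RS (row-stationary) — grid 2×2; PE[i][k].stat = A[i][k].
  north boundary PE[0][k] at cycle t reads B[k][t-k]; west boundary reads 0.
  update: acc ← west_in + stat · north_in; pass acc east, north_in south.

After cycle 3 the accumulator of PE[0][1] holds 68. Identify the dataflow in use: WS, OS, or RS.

Under WS (2×2), PE[0][1]:
  cycle 0: PE[0][1] → acc 0, east 0, south 0
  cycle 1: PE[0][1] → acc 32, east 8, south 32
  cycle 2: PE[0][1] → acc 12, east 3, south 12
  cycle 3: PE[0][1] → acc 0, east 0, south 0
Under OS (2×2), PE[0][1]:
  cycle 0: PE[0][1] → acc 0, east 0, south 0
  cycle 1: PE[0][1] → acc 32, east 8, south 4
  cycle 2: PE[0][1] → acc 68, east 6, south 6
  cycle 3: PE[0][1] → acc 68, east 0, south 0
Under RS (2×2), PE[0][1]:
  cycle 0: PE[0][1] → acc 0, east 0, south 0
  cycle 1: PE[0][1] → acc 46, east 46, south 5
  cycle 2: PE[0][1] → acc 68, east 68, south 6
  cycle 3: PE[0][1] → acc 0, east 0, south 0

dataflow = OS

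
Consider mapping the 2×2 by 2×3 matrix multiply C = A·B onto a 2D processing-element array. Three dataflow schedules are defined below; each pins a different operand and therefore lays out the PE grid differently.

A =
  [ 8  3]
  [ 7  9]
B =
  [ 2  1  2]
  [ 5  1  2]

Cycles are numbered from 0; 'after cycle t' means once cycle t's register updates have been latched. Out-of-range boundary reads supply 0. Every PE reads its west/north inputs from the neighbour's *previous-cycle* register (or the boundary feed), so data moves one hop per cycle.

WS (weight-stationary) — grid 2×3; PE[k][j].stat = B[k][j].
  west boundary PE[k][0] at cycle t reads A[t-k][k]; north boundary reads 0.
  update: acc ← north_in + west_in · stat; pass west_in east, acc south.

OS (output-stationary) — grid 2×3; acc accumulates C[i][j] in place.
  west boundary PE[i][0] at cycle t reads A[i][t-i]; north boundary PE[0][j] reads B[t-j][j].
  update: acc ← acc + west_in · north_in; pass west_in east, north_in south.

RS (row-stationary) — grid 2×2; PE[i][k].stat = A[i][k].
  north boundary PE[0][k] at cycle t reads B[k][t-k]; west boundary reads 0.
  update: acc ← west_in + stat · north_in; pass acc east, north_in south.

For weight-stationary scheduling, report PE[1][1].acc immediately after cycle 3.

PE[1][1].acc = 16

WS (2×3). Following PE[1][1] plus its west/north inputs:
  step 0 · PE0,1: acc=0; fwd→0 fwd↓0
  step 0 · PE1,0: acc=0; fwd→0 fwd↓0
  step 0 · PE1,1: acc=0; fwd→0 fwd↓0
  step 1 · PE0,1: acc=8; fwd→8 fwd↓8
  step 1 · PE1,0: acc=31; fwd→3 fwd↓31
  step 1 · PE1,1: acc=0; fwd→0 fwd↓0
  step 2 · PE0,1: acc=7; fwd→7 fwd↓7
  step 2 · PE1,0: acc=59; fwd→9 fwd↓59
  step 2 · PE1,1: acc=11; fwd→3 fwd↓11
  step 3 · PE0,1: acc=0; fwd→0 fwd↓0
  step 3 · PE1,0: acc=0; fwd→0 fwd↓0
  step 3 · PE1,1: acc=16; fwd→9 fwd↓16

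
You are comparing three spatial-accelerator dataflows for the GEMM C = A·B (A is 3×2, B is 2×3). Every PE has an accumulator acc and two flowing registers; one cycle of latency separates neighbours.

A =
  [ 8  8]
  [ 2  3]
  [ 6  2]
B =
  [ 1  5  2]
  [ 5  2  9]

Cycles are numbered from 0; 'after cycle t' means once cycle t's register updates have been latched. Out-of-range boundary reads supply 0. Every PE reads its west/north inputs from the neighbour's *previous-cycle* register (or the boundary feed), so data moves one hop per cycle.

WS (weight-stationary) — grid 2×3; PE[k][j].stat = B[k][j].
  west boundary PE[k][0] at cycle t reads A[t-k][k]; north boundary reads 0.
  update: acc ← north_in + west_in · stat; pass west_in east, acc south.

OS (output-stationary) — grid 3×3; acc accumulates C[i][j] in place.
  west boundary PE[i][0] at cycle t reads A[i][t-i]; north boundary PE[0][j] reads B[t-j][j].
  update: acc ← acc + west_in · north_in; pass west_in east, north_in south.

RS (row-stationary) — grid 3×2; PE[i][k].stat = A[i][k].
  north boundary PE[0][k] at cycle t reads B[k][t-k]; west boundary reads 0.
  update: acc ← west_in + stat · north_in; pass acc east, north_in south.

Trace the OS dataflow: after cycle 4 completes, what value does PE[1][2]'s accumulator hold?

OS on a 3×3 grid — tracing PE[1][2] and its feeders:
  [0] (0,2) acc=0 (h:0 v:0)
  [0] (1,1) acc=0 (h:0 v:0)
  [0] (1,2) acc=0 (h:0 v:0)
  [1] (0,2) acc=0 (h:0 v:0)
  [1] (1,1) acc=0 (h:0 v:0)
  [1] (1,2) acc=0 (h:0 v:0)
  [2] (0,2) acc=16 (h:8 v:2)
  [2] (1,1) acc=10 (h:2 v:5)
  [2] (1,2) acc=0 (h:0 v:0)
  [3] (0,2) acc=88 (h:8 v:9)
  [3] (1,1) acc=16 (h:3 v:2)
  [3] (1,2) acc=4 (h:2 v:2)
  [4] (0,2) acc=88 (h:0 v:0)
  [4] (1,1) acc=16 (h:0 v:0)
  [4] (1,2) acc=31 (h:3 v:9)

PE[1][2].acc = 31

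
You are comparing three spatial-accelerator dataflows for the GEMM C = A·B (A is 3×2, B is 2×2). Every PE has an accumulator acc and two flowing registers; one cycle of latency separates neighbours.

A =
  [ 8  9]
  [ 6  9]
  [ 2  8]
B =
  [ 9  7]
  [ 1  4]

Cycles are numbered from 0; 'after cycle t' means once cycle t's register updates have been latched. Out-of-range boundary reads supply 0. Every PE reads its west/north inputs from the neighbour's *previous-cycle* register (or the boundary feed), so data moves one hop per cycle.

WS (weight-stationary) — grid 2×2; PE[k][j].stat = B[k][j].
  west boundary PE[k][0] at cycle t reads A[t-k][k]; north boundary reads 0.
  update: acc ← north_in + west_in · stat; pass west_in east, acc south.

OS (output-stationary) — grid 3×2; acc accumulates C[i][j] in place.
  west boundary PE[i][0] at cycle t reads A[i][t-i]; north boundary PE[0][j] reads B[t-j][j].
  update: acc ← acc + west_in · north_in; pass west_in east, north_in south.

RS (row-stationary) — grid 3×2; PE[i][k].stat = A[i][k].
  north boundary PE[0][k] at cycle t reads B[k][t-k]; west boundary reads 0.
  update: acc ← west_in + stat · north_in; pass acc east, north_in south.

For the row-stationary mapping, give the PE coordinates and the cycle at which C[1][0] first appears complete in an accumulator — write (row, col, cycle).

(row, col, cycle) = (1, 1, 2)

Under RS, C[1][0] lands at PE[1][1]:
  0: (1,1).acc=0  regs=<0,0>
  1: (1,1).acc=0  regs=<0,0>
  2: (1,1).acc=63  regs=<63,1>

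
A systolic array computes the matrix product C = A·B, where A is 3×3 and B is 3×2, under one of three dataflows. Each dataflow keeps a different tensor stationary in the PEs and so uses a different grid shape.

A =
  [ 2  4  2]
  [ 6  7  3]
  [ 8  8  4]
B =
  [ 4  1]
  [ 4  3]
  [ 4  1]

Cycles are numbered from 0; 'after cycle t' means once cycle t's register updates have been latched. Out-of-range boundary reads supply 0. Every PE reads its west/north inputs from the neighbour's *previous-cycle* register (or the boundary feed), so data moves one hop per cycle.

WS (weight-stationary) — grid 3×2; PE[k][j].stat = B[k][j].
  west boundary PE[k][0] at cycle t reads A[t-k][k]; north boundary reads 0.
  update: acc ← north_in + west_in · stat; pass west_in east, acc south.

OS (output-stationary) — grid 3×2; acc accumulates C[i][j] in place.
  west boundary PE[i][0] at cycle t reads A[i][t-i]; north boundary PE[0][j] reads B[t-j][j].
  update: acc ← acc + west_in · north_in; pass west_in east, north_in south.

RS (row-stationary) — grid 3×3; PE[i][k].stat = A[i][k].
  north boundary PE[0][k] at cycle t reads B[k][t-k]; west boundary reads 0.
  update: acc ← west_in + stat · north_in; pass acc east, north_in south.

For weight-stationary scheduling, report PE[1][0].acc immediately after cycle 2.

PE[1][0].acc = 52

WS 3×2: PE[1][0] cycle-by-cycle (with neighbour feeds):
  [0] (0,0) acc=8 (h:2 v:8)
  [0] (1,0) acc=0 (h:0 v:0)
  [1] (0,0) acc=24 (h:6 v:24)
  [1] (1,0) acc=24 (h:4 v:24)
  [2] (0,0) acc=32 (h:8 v:32)
  [2] (1,0) acc=52 (h:7 v:52)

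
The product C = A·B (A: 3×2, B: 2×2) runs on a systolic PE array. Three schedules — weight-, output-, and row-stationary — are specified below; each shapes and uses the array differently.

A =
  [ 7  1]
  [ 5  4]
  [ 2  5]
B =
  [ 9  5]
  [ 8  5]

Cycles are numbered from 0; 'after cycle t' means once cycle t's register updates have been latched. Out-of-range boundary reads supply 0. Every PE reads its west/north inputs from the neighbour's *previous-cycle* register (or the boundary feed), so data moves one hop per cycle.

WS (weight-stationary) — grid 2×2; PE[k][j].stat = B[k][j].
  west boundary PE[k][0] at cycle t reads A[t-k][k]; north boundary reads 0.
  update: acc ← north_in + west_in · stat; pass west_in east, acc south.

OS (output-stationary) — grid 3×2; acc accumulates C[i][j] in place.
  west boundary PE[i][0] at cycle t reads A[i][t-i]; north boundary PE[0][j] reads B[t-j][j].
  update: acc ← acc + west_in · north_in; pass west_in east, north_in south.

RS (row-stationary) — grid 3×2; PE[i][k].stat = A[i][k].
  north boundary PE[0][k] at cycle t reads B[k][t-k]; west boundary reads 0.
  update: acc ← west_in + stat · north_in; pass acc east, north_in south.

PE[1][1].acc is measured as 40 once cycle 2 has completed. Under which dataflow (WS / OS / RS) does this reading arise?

dataflow = WS

— WS: 2×2; PE[1][1] trace:
  cycle 0: PE[1][1] → acc 0, east 0, south 0
  cycle 1: PE[1][1] → acc 0, east 0, south 0
  cycle 2: PE[1][1] → acc 40, east 1, south 40
— OS: 3×2; PE[1][1] trace:
  cycle 0: PE[1][1] → acc 0, east 0, south 0
  cycle 1: PE[1][1] → acc 0, east 0, south 0
  cycle 2: PE[1][1] → acc 25, east 5, south 5
— RS: 3×2; PE[1][1] trace:
  cycle 0: PE[1][1] → acc 0, east 0, south 0
  cycle 1: PE[1][1] → acc 0, east 0, south 0
  cycle 2: PE[1][1] → acc 77, east 77, south 8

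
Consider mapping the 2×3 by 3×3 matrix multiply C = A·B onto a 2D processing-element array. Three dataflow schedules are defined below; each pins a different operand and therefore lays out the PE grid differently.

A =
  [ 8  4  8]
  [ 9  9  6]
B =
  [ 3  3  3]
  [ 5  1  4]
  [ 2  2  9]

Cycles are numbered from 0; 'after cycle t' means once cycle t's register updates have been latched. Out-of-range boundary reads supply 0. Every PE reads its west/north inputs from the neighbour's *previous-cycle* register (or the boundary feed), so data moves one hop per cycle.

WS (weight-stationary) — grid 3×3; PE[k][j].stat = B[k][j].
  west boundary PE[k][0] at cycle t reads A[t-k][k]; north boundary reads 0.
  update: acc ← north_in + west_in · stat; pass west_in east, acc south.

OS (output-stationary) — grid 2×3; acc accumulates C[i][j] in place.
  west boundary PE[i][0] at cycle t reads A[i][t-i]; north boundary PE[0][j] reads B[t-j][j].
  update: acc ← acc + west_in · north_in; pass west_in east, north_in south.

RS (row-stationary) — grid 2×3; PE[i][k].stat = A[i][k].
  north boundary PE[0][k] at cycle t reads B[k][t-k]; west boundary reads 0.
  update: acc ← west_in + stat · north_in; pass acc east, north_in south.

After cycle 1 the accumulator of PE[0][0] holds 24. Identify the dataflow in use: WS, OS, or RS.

Under WS (3×3), PE[0][0]:
  c0 r0c0: 24 / 8 / 24
  c1 r0c0: 27 / 9 / 27
Under OS (2×3), PE[0][0]:
  c0 r0c0: 24 / 8 / 3
  c1 r0c0: 44 / 4 / 5
Under RS (2×3), PE[0][0]:
  c0 r0c0: 24 / 24 / 3
  c1 r0c0: 24 / 24 / 3

dataflow = RS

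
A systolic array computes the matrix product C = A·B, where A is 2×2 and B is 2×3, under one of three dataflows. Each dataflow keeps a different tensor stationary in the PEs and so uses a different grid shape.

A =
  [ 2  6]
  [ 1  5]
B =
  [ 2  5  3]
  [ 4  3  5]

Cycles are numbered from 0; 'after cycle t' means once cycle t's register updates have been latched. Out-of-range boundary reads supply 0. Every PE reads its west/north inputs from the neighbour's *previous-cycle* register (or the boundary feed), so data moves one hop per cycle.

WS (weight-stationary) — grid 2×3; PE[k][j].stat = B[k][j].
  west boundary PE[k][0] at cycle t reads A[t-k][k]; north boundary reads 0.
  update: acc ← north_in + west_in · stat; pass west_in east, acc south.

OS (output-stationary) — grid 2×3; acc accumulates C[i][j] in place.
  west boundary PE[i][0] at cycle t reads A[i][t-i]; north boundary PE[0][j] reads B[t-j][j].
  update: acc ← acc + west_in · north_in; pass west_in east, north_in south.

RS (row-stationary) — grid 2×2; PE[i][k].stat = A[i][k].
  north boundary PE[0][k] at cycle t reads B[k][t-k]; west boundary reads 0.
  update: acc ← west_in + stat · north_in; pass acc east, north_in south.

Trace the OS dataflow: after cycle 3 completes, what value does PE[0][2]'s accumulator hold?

PE[0][2].acc = 36

OS (2×3). Following PE[0][2] plus its west/north inputs:
  0: (0,1).acc=0  regs=<0,0>
  0: (0,2).acc=0  regs=<0,0>
  1: (0,1).acc=10  regs=<2,5>
  1: (0,2).acc=0  regs=<0,0>
  2: (0,1).acc=28  regs=<6,3>
  2: (0,2).acc=6  regs=<2,3>
  3: (0,1).acc=28  regs=<0,0>
  3: (0,2).acc=36  regs=<6,5>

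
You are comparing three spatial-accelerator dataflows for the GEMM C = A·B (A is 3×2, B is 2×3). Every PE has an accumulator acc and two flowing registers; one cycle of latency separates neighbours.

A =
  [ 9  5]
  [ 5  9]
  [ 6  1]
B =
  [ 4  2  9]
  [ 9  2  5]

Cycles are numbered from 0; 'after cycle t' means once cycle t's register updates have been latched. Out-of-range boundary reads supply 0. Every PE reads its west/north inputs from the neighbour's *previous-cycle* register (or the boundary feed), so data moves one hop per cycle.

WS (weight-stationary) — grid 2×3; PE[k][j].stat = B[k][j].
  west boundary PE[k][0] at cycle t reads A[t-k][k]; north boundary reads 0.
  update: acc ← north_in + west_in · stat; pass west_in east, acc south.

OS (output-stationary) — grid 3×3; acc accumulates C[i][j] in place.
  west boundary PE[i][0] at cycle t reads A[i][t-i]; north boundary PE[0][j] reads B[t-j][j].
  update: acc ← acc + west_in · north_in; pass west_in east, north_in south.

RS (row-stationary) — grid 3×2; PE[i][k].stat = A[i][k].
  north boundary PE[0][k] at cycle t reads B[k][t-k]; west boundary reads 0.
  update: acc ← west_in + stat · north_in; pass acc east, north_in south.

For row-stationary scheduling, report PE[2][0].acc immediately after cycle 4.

PE[2][0].acc = 54

RS on a 3×2 grid — tracing PE[2][0] and its feeders:
  t=0 PE[1][0]: acc=0 h=0 v=0
  t=0 PE[2][0]: acc=0 h=0 v=0
  t=1 PE[1][0]: acc=20 h=20 v=4
  t=1 PE[2][0]: acc=0 h=0 v=0
  t=2 PE[1][0]: acc=10 h=10 v=2
  t=2 PE[2][0]: acc=24 h=24 v=4
  t=3 PE[1][0]: acc=45 h=45 v=9
  t=3 PE[2][0]: acc=12 h=12 v=2
  t=4 PE[1][0]: acc=0 h=0 v=0
  t=4 PE[2][0]: acc=54 h=54 v=9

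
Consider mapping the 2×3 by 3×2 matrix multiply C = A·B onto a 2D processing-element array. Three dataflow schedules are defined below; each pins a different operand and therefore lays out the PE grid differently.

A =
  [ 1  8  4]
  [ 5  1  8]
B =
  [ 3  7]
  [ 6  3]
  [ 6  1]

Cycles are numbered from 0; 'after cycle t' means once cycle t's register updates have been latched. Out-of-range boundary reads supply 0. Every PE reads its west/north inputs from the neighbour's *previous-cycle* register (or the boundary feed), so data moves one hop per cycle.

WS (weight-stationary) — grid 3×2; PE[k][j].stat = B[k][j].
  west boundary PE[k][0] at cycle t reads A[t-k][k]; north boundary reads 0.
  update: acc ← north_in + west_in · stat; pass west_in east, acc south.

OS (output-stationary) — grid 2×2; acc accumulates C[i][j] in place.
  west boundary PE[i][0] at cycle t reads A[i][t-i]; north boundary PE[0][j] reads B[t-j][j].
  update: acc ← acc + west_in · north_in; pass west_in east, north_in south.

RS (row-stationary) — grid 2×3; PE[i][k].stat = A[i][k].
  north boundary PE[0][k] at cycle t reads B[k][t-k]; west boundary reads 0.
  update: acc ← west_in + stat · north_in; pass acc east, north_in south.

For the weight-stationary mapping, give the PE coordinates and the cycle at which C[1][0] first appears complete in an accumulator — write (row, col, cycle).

(row, col, cycle) = (2, 0, 3)

WS — PE[2][0] is where C[1][0] collects:
  step 0 · PE2,0: acc=0; fwd→0 fwd↓0
  step 1 · PE2,0: acc=0; fwd→0 fwd↓0
  step 2 · PE2,0: acc=75; fwd→4 fwd↓75
  step 3 · PE2,0: acc=69; fwd→8 fwd↓69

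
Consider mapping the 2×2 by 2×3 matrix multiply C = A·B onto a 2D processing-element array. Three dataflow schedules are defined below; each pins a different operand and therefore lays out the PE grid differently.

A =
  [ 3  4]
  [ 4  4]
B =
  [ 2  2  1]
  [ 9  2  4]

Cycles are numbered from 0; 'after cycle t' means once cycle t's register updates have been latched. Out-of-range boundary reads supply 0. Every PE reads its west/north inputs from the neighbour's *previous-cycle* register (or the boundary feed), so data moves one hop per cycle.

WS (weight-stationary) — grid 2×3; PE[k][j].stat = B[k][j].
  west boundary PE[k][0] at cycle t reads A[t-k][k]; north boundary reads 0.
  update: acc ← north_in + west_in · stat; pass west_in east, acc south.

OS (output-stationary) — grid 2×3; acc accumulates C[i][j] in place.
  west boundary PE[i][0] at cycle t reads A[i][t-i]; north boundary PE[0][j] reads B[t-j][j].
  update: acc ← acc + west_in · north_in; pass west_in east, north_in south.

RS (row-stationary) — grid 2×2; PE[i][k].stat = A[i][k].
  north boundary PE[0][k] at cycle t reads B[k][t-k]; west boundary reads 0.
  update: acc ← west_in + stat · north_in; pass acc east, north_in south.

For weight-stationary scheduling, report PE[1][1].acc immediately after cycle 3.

WS (2×3). Following PE[1][1] plus its west/north inputs:
  t=0 PE[0][1]: acc=0 h=0 v=0
  t=0 PE[1][0]: acc=0 h=0 v=0
  t=0 PE[1][1]: acc=0 h=0 v=0
  t=1 PE[0][1]: acc=6 h=3 v=6
  t=1 PE[1][0]: acc=42 h=4 v=42
  t=1 PE[1][1]: acc=0 h=0 v=0
  t=2 PE[0][1]: acc=8 h=4 v=8
  t=2 PE[1][0]: acc=44 h=4 v=44
  t=2 PE[1][1]: acc=14 h=4 v=14
  t=3 PE[0][1]: acc=0 h=0 v=0
  t=3 PE[1][0]: acc=0 h=0 v=0
  t=3 PE[1][1]: acc=16 h=4 v=16

PE[1][1].acc = 16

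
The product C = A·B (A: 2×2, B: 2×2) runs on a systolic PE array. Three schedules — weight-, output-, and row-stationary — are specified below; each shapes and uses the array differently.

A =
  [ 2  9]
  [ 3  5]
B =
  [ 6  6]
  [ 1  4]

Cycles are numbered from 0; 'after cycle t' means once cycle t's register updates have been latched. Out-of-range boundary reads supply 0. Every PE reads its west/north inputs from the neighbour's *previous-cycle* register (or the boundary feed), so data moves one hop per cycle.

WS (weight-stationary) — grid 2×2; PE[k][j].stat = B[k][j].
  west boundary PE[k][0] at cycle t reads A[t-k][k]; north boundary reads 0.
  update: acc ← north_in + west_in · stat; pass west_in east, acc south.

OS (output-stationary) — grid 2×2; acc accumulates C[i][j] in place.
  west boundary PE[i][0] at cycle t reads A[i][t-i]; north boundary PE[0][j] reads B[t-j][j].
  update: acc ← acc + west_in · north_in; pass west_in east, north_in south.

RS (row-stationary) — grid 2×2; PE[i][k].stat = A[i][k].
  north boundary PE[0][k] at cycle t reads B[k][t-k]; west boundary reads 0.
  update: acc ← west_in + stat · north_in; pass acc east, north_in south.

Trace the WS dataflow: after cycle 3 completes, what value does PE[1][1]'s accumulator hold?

WS on a 2×2 grid — tracing PE[1][1] and its feeders:
  [0] (0,1) acc=0 (h:0 v:0)
  [0] (1,0) acc=0 (h:0 v:0)
  [0] (1,1) acc=0 (h:0 v:0)
  [1] (0,1) acc=12 (h:2 v:12)
  [1] (1,0) acc=21 (h:9 v:21)
  [1] (1,1) acc=0 (h:0 v:0)
  [2] (0,1) acc=18 (h:3 v:18)
  [2] (1,0) acc=23 (h:5 v:23)
  [2] (1,1) acc=48 (h:9 v:48)
  [3] (0,1) acc=0 (h:0 v:0)
  [3] (1,0) acc=0 (h:0 v:0)
  [3] (1,1) acc=38 (h:5 v:38)

PE[1][1].acc = 38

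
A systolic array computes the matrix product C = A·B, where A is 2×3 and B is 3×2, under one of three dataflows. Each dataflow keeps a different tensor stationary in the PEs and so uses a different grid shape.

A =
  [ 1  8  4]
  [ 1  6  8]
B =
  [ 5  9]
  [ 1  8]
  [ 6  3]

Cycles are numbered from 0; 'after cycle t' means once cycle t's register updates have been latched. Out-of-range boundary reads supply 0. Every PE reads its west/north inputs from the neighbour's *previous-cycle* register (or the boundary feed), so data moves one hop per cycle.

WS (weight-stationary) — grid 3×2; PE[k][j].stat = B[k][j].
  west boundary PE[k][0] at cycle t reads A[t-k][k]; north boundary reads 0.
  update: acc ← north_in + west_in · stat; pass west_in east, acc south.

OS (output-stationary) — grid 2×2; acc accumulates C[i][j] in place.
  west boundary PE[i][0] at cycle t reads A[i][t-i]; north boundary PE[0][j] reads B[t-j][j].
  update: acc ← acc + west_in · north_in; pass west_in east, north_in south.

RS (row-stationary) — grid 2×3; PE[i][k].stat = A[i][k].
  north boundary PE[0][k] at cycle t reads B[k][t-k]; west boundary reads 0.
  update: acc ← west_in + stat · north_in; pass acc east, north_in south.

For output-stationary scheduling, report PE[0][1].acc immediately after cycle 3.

PE[0][1].acc = 85

OS 2×2: PE[0][1] cycle-by-cycle (with neighbour feeds):
  step 0 · PE0,0: acc=5; fwd→1 fwd↓5
  step 0 · PE0,1: acc=0; fwd→0 fwd↓0
  step 1 · PE0,0: acc=13; fwd→8 fwd↓1
  step 1 · PE0,1: acc=9; fwd→1 fwd↓9
  step 2 · PE0,0: acc=37; fwd→4 fwd↓6
  step 2 · PE0,1: acc=73; fwd→8 fwd↓8
  step 3 · PE0,0: acc=37; fwd→0 fwd↓0
  step 3 · PE0,1: acc=85; fwd→4 fwd↓3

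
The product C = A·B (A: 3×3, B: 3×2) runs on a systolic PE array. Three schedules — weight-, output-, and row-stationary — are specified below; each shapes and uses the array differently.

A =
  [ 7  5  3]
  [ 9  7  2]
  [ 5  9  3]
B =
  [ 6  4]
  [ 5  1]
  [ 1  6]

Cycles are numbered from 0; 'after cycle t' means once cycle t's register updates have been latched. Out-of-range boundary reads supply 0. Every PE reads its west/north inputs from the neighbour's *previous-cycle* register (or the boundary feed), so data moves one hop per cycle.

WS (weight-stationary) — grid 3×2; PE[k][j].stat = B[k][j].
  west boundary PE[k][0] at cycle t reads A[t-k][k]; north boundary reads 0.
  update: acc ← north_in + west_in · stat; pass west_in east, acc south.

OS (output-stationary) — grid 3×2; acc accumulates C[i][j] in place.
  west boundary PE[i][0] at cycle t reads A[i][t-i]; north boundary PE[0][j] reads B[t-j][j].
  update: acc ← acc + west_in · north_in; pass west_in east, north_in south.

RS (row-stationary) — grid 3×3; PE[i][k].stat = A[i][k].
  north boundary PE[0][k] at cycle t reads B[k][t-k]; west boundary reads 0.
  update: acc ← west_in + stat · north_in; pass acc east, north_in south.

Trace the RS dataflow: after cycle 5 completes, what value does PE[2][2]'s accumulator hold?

PE[2][2].acc = 47

RS 3×3: PE[2][2] cycle-by-cycle (with neighbour feeds):
  after 0 — PE[1][2] acc=0, pass-E 0, pass-S 0
  after 0 — PE[2][1] acc=0, pass-E 0, pass-S 0
  after 0 — PE[2][2] acc=0, pass-E 0, pass-S 0
  after 1 — PE[1][2] acc=0, pass-E 0, pass-S 0
  after 1 — PE[2][1] acc=0, pass-E 0, pass-S 0
  after 1 — PE[2][2] acc=0, pass-E 0, pass-S 0
  after 2 — PE[1][2] acc=0, pass-E 0, pass-S 0
  after 2 — PE[2][1] acc=0, pass-E 0, pass-S 0
  after 2 — PE[2][2] acc=0, pass-E 0, pass-S 0
  after 3 — PE[1][2] acc=91, pass-E 91, pass-S 1
  after 3 — PE[2][1] acc=75, pass-E 75, pass-S 5
  after 3 — PE[2][2] acc=0, pass-E 0, pass-S 0
  after 4 — PE[1][2] acc=55, pass-E 55, pass-S 6
  after 4 — PE[2][1] acc=29, pass-E 29, pass-S 1
  after 4 — PE[2][2] acc=78, pass-E 78, pass-S 1
  after 5 — PE[1][2] acc=0, pass-E 0, pass-S 0
  after 5 — PE[2][1] acc=0, pass-E 0, pass-S 0
  after 5 — PE[2][2] acc=47, pass-E 47, pass-S 6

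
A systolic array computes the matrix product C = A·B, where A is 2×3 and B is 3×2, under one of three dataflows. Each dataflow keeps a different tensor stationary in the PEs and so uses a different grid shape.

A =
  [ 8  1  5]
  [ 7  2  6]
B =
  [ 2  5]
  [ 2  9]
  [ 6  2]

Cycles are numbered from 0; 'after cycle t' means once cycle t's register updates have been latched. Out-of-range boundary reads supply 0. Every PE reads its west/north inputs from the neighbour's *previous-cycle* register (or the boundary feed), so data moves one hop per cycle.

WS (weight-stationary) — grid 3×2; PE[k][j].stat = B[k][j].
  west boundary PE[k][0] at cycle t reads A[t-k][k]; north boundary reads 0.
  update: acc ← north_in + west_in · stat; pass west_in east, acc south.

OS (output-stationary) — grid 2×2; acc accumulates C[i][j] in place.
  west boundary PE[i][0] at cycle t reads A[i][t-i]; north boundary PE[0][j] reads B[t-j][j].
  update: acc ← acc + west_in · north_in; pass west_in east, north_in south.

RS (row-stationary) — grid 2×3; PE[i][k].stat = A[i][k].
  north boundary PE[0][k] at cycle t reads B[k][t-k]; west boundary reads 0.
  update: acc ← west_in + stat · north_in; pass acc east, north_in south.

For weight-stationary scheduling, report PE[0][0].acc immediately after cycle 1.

WS 3×2: PE[0][0] cycle-by-cycle (with neighbour feeds):
  t=0 PE[0][0]: acc=16 h=8 v=16
  t=1 PE[0][0]: acc=14 h=7 v=14

PE[0][0].acc = 14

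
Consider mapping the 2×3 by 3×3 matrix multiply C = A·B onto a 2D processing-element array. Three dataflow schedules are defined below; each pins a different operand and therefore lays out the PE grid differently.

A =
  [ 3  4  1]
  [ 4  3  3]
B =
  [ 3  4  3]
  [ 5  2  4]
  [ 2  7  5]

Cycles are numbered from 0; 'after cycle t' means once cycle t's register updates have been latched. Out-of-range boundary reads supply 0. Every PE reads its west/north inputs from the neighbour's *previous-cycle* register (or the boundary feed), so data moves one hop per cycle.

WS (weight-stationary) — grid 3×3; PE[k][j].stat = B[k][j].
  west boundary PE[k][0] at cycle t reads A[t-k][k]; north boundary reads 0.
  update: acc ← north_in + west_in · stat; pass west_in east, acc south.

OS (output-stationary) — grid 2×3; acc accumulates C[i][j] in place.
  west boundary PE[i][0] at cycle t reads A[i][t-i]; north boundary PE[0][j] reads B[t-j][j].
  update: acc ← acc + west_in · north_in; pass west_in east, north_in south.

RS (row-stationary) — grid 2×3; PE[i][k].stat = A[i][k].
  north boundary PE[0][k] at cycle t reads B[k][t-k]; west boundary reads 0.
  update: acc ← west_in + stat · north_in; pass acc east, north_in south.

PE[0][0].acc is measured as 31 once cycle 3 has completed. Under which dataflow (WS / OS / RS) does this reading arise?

dataflow = OS

— WS: 3×3; PE[0][0] trace:
  step 0 · PE0,0: acc=9; fwd→3 fwd↓9
  step 1 · PE0,0: acc=12; fwd→4 fwd↓12
  step 2 · PE0,0: acc=0; fwd→0 fwd↓0
  step 3 · PE0,0: acc=0; fwd→0 fwd↓0
— OS: 2×3; PE[0][0] trace:
  step 0 · PE0,0: acc=9; fwd→3 fwd↓3
  step 1 · PE0,0: acc=29; fwd→4 fwd↓5
  step 2 · PE0,0: acc=31; fwd→1 fwd↓2
  step 3 · PE0,0: acc=31; fwd→0 fwd↓0
— RS: 2×3; PE[0][0] trace:
  step 0 · PE0,0: acc=9; fwd→9 fwd↓3
  step 1 · PE0,0: acc=12; fwd→12 fwd↓4
  step 2 · PE0,0: acc=9; fwd→9 fwd↓3
  step 3 · PE0,0: acc=0; fwd→0 fwd↓0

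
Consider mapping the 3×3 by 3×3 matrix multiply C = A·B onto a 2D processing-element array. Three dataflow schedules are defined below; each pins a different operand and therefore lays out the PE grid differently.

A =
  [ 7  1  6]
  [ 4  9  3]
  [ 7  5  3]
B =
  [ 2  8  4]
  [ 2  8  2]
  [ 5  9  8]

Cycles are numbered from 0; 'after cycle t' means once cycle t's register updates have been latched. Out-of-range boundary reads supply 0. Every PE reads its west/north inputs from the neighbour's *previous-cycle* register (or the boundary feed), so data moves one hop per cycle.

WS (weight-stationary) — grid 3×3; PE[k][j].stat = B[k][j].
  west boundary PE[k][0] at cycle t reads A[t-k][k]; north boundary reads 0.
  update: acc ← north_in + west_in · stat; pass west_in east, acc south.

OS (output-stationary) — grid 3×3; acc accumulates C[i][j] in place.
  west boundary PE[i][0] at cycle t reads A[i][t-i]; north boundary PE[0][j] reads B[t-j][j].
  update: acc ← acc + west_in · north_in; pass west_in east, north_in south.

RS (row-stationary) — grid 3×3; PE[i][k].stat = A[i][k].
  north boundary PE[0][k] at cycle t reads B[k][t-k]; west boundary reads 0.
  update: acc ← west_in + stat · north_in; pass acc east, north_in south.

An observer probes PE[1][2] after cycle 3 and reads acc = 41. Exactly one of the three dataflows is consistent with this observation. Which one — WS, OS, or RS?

dataflow = RS

Under WS (3×3), PE[1][2]:
  step 0 · PE1,2: acc=0; fwd→0 fwd↓0
  step 1 · PE1,2: acc=0; fwd→0 fwd↓0
  step 2 · PE1,2: acc=0; fwd→0 fwd↓0
  step 3 · PE1,2: acc=30; fwd→1 fwd↓30
Under OS (3×3), PE[1][2]:
  step 0 · PE1,2: acc=0; fwd→0 fwd↓0
  step 1 · PE1,2: acc=0; fwd→0 fwd↓0
  step 2 · PE1,2: acc=0; fwd→0 fwd↓0
  step 3 · PE1,2: acc=16; fwd→4 fwd↓4
Under RS (3×3), PE[1][2]:
  step 0 · PE1,2: acc=0; fwd→0 fwd↓0
  step 1 · PE1,2: acc=0; fwd→0 fwd↓0
  step 2 · PE1,2: acc=0; fwd→0 fwd↓0
  step 3 · PE1,2: acc=41; fwd→41 fwd↓5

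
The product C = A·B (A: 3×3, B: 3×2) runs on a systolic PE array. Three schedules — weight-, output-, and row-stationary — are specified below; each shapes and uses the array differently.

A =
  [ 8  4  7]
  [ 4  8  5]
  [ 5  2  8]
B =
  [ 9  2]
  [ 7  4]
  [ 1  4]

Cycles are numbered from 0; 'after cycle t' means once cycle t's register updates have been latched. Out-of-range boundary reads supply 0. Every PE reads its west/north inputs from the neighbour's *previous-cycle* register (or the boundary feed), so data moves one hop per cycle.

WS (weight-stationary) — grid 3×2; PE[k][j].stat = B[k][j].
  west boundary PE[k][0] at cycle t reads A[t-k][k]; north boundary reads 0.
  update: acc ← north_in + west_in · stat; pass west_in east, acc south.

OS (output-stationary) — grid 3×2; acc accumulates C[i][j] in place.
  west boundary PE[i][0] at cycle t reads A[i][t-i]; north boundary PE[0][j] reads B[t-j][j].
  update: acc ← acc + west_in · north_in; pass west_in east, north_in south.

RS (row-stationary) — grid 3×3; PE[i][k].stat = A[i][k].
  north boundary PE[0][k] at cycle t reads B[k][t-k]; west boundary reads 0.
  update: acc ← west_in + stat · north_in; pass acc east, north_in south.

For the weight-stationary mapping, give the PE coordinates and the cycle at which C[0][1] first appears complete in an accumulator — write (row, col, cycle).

(row, col, cycle) = (2, 1, 3)

Under WS, C[0][1] lands at PE[2][1]:
  cycle 0: PE[2][1] → acc 0, east 0, south 0
  cycle 1: PE[2][1] → acc 0, east 0, south 0
  cycle 2: PE[2][1] → acc 0, east 0, south 0
  cycle 3: PE[2][1] → acc 60, east 7, south 60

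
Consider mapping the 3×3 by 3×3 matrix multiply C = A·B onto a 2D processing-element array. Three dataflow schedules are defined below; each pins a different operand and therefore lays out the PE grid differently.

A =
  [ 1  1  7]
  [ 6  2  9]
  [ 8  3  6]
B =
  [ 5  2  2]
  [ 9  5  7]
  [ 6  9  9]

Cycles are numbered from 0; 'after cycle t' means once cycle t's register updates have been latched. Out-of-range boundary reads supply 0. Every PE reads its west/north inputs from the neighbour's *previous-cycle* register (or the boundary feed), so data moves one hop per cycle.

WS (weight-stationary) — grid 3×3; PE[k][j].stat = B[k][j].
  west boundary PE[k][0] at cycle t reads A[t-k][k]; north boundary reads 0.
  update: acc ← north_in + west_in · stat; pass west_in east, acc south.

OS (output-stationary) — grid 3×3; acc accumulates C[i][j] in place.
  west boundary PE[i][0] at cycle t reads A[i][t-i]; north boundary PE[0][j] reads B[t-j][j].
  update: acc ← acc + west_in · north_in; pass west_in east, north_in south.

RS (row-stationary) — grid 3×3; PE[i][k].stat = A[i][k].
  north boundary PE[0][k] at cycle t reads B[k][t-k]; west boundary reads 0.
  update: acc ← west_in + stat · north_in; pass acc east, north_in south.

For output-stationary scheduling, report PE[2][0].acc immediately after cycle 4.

Tracing OS — 3×3 array, target PE[2][0]:
  c0 r1c0: 0 / 0 / 0
  c0 r2c0: 0 / 0 / 0
  c1 r1c0: 30 / 6 / 5
  c1 r2c0: 0 / 0 / 0
  c2 r1c0: 48 / 2 / 9
  c2 r2c0: 40 / 8 / 5
  c3 r1c0: 102 / 9 / 6
  c3 r2c0: 67 / 3 / 9
  c4 r1c0: 102 / 0 / 0
  c4 r2c0: 103 / 6 / 6

PE[2][0].acc = 103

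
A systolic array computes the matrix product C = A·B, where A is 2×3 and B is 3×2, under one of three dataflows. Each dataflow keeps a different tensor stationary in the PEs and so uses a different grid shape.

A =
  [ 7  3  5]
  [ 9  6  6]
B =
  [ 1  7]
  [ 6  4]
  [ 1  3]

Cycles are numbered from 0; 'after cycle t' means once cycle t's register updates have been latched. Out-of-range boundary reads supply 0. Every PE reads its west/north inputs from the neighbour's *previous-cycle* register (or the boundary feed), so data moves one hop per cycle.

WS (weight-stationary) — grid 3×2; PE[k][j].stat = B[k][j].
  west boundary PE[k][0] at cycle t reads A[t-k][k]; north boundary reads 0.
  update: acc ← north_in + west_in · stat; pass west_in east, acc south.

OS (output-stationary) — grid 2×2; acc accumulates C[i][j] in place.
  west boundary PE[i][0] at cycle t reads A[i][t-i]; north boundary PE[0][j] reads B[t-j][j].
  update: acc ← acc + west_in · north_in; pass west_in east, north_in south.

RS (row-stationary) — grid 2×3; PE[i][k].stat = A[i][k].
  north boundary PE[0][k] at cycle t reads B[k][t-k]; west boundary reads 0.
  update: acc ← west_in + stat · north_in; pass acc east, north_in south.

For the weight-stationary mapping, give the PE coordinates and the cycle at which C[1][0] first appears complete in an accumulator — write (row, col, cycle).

(row, col, cycle) = (2, 0, 3)

WS: C[1][0] accumulates in PE[2][0]:
  0: (2,0).acc=0  regs=<0,0>
  1: (2,0).acc=0  regs=<0,0>
  2: (2,0).acc=30  regs=<5,30>
  3: (2,0).acc=51  regs=<6,51>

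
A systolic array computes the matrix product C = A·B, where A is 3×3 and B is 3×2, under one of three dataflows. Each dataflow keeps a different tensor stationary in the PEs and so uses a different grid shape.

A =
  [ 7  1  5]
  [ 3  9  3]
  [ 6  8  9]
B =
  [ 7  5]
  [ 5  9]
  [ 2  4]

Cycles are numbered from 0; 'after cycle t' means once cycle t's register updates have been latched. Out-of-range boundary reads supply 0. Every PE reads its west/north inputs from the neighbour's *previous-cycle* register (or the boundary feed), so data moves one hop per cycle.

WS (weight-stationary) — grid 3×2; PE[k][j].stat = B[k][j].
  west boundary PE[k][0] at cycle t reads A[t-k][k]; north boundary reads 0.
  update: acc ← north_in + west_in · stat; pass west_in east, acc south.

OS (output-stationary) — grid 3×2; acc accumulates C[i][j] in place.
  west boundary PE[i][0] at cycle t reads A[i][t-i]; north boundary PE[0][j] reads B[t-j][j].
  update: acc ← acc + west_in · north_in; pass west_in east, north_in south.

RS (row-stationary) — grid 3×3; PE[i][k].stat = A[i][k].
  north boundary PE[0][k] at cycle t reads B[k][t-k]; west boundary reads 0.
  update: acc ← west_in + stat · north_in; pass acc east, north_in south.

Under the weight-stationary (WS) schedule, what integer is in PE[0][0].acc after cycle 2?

WS (3×2). Following PE[0][0] plus its west/north inputs:
  t=0 PE[0][0]: acc=49 h=7 v=49
  t=1 PE[0][0]: acc=21 h=3 v=21
  t=2 PE[0][0]: acc=42 h=6 v=42

PE[0][0].acc = 42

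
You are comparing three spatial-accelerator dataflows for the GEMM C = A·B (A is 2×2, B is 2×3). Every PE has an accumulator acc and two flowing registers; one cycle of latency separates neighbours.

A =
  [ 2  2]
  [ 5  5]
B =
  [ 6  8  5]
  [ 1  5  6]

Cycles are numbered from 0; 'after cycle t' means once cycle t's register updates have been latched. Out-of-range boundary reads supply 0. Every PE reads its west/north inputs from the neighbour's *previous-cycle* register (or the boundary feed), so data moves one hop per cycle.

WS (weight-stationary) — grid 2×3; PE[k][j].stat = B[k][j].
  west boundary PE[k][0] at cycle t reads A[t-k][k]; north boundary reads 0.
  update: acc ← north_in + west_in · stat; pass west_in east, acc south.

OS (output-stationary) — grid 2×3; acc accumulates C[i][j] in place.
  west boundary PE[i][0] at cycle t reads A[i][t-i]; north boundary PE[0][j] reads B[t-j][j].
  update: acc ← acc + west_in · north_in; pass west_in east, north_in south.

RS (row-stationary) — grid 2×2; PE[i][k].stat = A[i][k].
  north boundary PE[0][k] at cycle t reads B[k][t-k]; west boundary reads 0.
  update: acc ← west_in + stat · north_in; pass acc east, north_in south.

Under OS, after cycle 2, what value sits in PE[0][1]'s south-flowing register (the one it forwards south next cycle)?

OS 2×3: PE[0][1] cycle-by-cycle (with neighbour feeds):
  0: (0,0).acc=12  regs=<2,6>
  0: (0,1).acc=0  regs=<0,0>
  1: (0,0).acc=14  regs=<2,1>
  1: (0,1).acc=16  regs=<2,8>
  2: (0,0).acc=14  regs=<0,0>
  2: (0,1).acc=26  regs=<2,5>

register = 5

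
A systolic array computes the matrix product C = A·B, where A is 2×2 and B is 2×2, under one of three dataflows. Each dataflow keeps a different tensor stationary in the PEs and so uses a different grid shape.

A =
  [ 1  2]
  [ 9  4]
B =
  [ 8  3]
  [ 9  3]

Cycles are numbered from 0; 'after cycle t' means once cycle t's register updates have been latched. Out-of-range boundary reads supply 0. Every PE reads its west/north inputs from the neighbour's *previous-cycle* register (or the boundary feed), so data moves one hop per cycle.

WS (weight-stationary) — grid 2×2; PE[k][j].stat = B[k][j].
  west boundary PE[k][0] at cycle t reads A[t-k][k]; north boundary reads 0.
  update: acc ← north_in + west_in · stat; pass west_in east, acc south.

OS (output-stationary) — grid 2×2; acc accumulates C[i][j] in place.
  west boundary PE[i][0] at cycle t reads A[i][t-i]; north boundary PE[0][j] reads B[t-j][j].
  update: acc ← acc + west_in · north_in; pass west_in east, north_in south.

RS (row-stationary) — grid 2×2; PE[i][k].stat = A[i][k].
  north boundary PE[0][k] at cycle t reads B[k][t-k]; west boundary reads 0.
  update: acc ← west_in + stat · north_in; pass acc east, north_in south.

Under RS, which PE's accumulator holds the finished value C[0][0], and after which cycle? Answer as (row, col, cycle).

Under RS, C[0][0] lands at PE[0][1]:
  step 0 · PE0,1: acc=0; fwd→0 fwd↓0
  step 1 · PE0,1: acc=26; fwd→26 fwd↓9

(row, col, cycle) = (0, 1, 1)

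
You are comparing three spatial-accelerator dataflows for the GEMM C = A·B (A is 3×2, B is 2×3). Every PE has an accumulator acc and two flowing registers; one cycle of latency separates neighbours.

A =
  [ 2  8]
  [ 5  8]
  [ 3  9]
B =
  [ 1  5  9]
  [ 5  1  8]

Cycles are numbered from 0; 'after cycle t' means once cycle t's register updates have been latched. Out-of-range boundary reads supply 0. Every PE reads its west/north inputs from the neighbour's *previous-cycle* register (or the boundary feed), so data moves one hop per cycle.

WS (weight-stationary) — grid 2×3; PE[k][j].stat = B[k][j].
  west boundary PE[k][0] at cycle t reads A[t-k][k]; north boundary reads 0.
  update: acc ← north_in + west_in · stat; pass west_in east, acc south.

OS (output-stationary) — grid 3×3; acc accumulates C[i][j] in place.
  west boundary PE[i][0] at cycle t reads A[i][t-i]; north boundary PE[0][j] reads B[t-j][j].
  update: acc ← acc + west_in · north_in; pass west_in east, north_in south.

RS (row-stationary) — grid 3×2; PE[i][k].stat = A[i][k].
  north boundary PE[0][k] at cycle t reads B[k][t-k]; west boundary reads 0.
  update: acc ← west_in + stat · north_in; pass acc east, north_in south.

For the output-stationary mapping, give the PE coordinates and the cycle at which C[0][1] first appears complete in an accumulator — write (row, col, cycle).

(row, col, cycle) = (0, 1, 2)

OS: C[0][1] accumulates in PE[0][1]:
  [0] (0,1) acc=0 (h:0 v:0)
  [1] (0,1) acc=10 (h:2 v:5)
  [2] (0,1) acc=18 (h:8 v:1)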